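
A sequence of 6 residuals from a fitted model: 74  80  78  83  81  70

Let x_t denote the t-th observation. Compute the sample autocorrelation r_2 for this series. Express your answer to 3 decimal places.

-0.243

Mean x̄ = (74 + 80 + 78 + 83 + 81 + 70)/6 = 77.6667
Deviations from mean: -3.6667, 2.3333, 0.3333, 5.3333, 3.3333, -7.6667
Σ(x_t−x̄)(x_{t+2}−x̄) = (-1.2222) + (12.4444) + (1.1111) + (-40.8889) = -28.5556
Denominator Σ(x_t−x̄)² = 117.3333
r_2 = -28.5556 / 117.3333 = -0.243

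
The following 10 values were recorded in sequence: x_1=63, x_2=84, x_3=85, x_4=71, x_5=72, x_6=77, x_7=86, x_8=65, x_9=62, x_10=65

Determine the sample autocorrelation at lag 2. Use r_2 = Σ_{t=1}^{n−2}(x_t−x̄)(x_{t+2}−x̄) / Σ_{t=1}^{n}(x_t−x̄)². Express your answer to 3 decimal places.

Mean x̄ = (63 + 84 + 85 + 71 + 72 + 77 + 86 + 65 + 62 + 65)/10 = 73.0000
Numerator Σ_{t=1}^{8}(x_t−x̄)(x_{t+2}−x̄) = -286.0000
Denominator Σ(x_t−x̄)² = 804.0000
r_2 = -286.0000 / 804.0000 = -0.356

-0.356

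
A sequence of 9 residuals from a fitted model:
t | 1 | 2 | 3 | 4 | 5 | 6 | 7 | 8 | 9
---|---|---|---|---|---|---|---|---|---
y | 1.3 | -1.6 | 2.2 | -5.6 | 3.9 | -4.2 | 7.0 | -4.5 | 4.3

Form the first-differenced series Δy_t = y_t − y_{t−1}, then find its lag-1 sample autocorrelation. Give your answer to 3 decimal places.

First differences Δy: -2.9, 3.8, -7.8, 9.5, -8.1, 11.2, -11.5, 8.8
Mean of differences = 0.3750
Numerator Σ(Δy_t−Δȳ)(Δy_{t+1}−Δȳ) = -511.4831
Denominator Σ(Δy_t−Δȳ)² = 573.5550
r_1(Δy) = -511.4831 / 573.5550 = -0.892

-0.892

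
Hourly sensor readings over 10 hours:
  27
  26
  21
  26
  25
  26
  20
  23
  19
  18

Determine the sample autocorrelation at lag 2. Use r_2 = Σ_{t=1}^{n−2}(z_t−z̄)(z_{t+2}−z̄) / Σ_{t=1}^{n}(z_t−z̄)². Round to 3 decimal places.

0.116

Mean z̄ = (27 + 26 + 21 + 26 + 25 + 26 + 20 + 23 + 19 + 18)/10 = 23.1000
Numerator Σ_{t=1}^{8}(z_t−z̄)(z_{t+2}−z̄) = 11.6800
Denominator Σ(z_t−z̄)² = 100.9000
r_2 = 11.6800 / 100.9000 = 0.116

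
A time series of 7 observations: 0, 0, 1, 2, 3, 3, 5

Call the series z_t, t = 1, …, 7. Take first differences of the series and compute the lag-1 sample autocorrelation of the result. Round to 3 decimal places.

First differences Δz: 0, 1, 1, 1, 0, 2
Mean of differences = 0.8333
Numerator Σ(Δz_t−Δz̄)(Δz_{t+1}−Δz̄) = -1.1944
Denominator Σ(Δz_t−Δz̄)² = 2.8333
r_1(Δz) = -1.1944 / 2.8333 = -0.422

-0.422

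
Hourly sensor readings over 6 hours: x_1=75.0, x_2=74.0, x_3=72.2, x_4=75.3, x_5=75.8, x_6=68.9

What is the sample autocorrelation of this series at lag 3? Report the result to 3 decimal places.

Mean x̄ = (75.0 + 74.0 + 72.2 + 75.3 + 75.8 + 68.9)/6 = 73.5333
Deviations from mean: 1.4667, 0.4667, -1.3333, 1.7667, 2.2667, -4.6333
Σ(x_t−x̄)(x_{t+3}−x̄) = (2.5911) + (1.0578) + (6.1778) = 9.8267
Denominator Σ(x_t−x̄)² = 33.8733
r_3 = 9.8267 / 33.8733 = 0.290

0.290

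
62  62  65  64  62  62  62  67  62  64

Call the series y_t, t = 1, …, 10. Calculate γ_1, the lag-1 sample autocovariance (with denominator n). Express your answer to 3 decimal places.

-0.744

Mean ȳ = (62 + 62 + 65 + 64 + 62 + 62 + 62 + 67 + 62 + 64)/10 = 63.2000
Σ_{t=1}^{9}(y_t−ȳ)(y_{t+1}−ȳ) = -7.4400
γ_1 = -7.4400 / 10 = -0.744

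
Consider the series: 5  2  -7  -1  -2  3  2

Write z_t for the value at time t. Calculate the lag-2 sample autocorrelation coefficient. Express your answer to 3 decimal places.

Mean z̄ = (5 + 2 − 7 − 1 − 2 + 3 + 2)/7 = 0.2857
Deviations from mean: 4.7143, 1.7143, -7.2857, -1.2857, -2.2857, 2.7143, 1.7143
Numerator Σ_{t=1}^{5}(z_t−z̄)(z_{t+2}−z̄) = -27.3061
Denominator Σ(z_t−z̄)² = 95.4286
r_2 = -27.3061 / 95.4286 = -0.286

-0.286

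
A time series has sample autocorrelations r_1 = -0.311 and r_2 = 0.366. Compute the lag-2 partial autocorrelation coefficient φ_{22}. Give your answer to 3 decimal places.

0.298

φ_{22} = (r_2 − r_1²) / (1 − r_1²)
r_1² = (-0.311)² = 0.096721
Numerator = 0.366 − 0.0967 = 0.2693; denominator = 1 − 0.0967 = 0.9033
φ_{22} = 0.2693 / 0.9033 = 0.298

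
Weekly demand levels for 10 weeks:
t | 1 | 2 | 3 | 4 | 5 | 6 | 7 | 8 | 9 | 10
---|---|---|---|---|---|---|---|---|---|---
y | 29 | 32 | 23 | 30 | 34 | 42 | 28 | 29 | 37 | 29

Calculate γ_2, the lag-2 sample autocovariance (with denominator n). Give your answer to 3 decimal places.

-6.518

Mean ȳ = (29 + 32 + 23 + 30 + 34 + 42 + 28 + 29 + 37 + 29)/10 = 31.3000
Σ_{t=1}^{8}(y_t−ȳ)(y_{t+2}−ȳ) = -65.1800
γ_2 = -65.1800 / 10 = -6.518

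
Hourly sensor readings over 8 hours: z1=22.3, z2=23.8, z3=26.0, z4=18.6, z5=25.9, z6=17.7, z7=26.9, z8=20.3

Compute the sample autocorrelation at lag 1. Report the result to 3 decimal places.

-0.804

Mean z̄ = (22.3 + 23.8 + 26.0 + 18.6 + 25.9 + 17.7 + 26.9 + 20.3)/8 = 22.6875
Deviations from mean: -0.3875, 1.1125, 3.3125, -4.0875, 3.2125, -4.9875, 4.2125, -2.3875
Numerator Σ_{t=1}^{7}(z_t−z̄)(z_{t+1}−z̄) = -70.5064
Denominator Σ(z_t−z̄)² = 87.7088
r_1 = -70.5064 / 87.7088 = -0.804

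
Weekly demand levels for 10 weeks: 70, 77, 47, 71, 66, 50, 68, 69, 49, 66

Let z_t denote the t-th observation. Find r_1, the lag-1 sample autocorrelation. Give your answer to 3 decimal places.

Mean z̄ = (70 + 77 + 47 + 71 + 66 + 50 + 68 + 69 + 49 + 66)/10 = 63.3000
Numerator Σ_{t=1}^{9}(z_t−z̄)(z_{t+1}−z̄) = -427.9900
Denominator Σ(z_t−z̄)² = 1008.1000
r_1 = -427.9900 / 1008.1000 = -0.425

-0.425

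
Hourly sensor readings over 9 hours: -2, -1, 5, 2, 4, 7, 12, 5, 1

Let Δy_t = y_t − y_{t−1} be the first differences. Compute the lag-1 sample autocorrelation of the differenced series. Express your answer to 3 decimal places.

First differences Δy: 1, 6, -3, 2, 3, 5, -7, -4
Mean of differences = 0.3750
Numerator Σ(Δy_t−Δȳ)(Δy_{t+1}−Δȳ) = -6.3906
Denominator Σ(Δy_t−Δȳ)² = 147.8750
r_1(Δy) = -6.3906 / 147.8750 = -0.043

-0.043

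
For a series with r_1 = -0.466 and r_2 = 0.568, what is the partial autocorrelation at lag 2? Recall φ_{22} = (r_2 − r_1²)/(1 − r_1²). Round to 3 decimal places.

φ_{22} = (r_2 − r_1²) / (1 − r_1²)
r_1² = (-0.466)² = 0.217156
Numerator = 0.568 − 0.2172 = 0.3508; denominator = 1 − 0.2172 = 0.7828
φ_{22} = 0.3508 / 0.7828 = 0.448

0.448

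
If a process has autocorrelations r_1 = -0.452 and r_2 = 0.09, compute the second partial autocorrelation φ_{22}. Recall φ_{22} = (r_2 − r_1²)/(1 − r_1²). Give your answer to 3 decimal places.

φ_{22} = (r_2 − r_1²) / (1 − r_1²)
r_1² = (-0.452)² = 0.204304
Numerator = 0.09 − 0.2043 = -0.1143; denominator = 1 − 0.2043 = 0.7957
φ_{22} = -0.1143 / 0.7957 = -0.144

-0.144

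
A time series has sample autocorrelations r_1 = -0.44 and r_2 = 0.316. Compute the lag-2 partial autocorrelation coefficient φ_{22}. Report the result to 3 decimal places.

φ_{22} = (r_2 − r_1²) / (1 − r_1²)
r_1² = (-0.44)² = 0.1936
Numerator = 0.316 − 0.1936 = 0.1224; denominator = 1 − 0.1936 = 0.8064
φ_{22} = 0.1224 / 0.8064 = 0.152

0.152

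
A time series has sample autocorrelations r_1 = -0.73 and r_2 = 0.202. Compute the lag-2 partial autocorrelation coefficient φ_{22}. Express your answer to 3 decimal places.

φ_{22} = (r_2 − r_1²) / (1 − r_1²)
r_1² = (-0.73)² = 0.5329
Numerator = 0.202 − 0.5329 = -0.3309; denominator = 1 − 0.5329 = 0.4671
φ_{22} = -0.3309 / 0.4671 = -0.708

-0.708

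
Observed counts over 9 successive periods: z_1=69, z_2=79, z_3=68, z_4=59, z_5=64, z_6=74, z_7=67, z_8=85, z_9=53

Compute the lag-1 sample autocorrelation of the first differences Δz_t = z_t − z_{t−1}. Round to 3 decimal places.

First differences Δz: 10, -11, -9, 5, 10, -7, 18, -32
Mean of differences = -2.0000
Numerator Σ(Δz_t−Δz̄)(Δz_{t+1}−Δz̄) = -770.0000
Denominator Σ(Δz_t−Δz̄)² = 1792.0000
r_1(Δz) = -770.0000 / 1792.0000 = -0.430

-0.430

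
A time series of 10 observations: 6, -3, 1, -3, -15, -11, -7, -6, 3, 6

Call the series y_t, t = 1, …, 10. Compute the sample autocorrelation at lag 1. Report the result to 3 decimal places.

0.398

Mean ȳ = (6 − 3 + 1 − 3 − 15 − 11 − 7 − 6 + 3 + 6)/10 = -2.9000
Numerator Σ_{t=1}^{9}(y_t−ȳ)(y_{t+1}−ȳ) = 177.6900
Denominator Σ(y_t−ȳ)² = 446.9000
r_1 = 177.6900 / 446.9000 = 0.398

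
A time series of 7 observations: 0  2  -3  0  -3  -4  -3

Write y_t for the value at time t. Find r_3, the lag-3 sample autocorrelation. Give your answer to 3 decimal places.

-0.047

Mean ȳ = (0 + 2 − 3 + 0 − 3 − 4 − 3)/7 = -1.5714
Deviations from mean: 1.5714, 3.5714, -1.4286, 1.5714, -1.4286, -2.4286, -1.4286
Numerator Σ_{t=1}^{4}(y_t−ȳ)(y_{t+3}−ȳ) = -1.4082
Denominator Σ(y_t−ȳ)² = 29.7143
r_3 = -1.4082 / 29.7143 = -0.047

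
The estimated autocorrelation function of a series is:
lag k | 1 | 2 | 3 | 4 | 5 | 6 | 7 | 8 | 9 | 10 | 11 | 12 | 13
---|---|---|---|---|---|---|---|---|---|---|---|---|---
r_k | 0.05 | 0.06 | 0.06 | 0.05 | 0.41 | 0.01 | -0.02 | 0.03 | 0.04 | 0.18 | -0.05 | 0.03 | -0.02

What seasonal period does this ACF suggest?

The largest autocorrelation is r_5 = 0.41, with a weaker echo at lag 10 (0.18); the remaining lags stay at or below 0.06.
The dominant spike at lag 5 indicates a seasonal period of 5.

5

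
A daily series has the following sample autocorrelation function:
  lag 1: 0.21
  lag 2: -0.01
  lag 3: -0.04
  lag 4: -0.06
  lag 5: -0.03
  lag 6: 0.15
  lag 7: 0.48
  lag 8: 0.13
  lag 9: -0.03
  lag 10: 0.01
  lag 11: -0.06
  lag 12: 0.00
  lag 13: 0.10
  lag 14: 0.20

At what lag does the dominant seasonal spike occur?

7

The largest autocorrelation is r_7 = 0.48; the remaining lags stay at or below 0.21.
The dominant spike at lag 7 indicates a seasonal period of 7.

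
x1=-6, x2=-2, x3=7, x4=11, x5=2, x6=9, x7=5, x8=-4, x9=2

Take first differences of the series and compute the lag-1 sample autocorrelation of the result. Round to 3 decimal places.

-0.196

First differences Δx: 4, 9, 4, -9, 7, -4, -9, 6
Mean of differences = 1.0000
Numerator Σ(Δx_t−Δx̄)(Δx_{t+1}−Δx̄) = -72.0000
Denominator Σ(Δx_t−Δx̄)² = 368.0000
r_1(Δx) = -72.0000 / 368.0000 = -0.196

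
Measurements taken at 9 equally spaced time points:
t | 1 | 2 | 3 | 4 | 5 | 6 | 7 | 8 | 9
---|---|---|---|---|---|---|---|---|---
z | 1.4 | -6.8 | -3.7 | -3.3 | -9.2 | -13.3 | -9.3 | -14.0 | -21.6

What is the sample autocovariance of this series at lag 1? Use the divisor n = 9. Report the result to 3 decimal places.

Mean z̄ = (1.4 − 6.8 − 3.7 − 3.3 − 9.2 − 13.3 − 9.3 − 14.0 − 21.6)/9 = -8.8667
Σ_{t=1}^{8}(z_t−z̄)(z_{t+1}−z̄) = 129.7889
γ_1 = 129.7889 / 9 = 14.421

14.421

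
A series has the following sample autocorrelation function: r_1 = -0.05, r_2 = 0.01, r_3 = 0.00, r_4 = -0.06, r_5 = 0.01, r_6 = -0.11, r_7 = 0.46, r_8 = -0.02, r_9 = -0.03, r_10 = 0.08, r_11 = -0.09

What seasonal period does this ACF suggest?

7

The largest autocorrelation is r_7 = 0.46; the remaining lags stay at or below 0.08.
The dominant spike at lag 7 indicates a seasonal period of 7.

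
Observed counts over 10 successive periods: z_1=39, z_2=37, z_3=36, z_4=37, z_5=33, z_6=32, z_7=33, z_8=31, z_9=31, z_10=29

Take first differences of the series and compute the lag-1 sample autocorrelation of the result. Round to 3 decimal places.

-0.474

First differences Δz: -2, -1, 1, -4, -1, 1, -2, 0, -2
Mean of differences = -1.1111
Numerator Σ(Δz_t−Δz̄)(Δz_{t+1}−Δz̄) = -9.9012
Denominator Σ(Δz_t−Δz̄)² = 20.8889
r_1(Δz) = -9.9012 / 20.8889 = -0.474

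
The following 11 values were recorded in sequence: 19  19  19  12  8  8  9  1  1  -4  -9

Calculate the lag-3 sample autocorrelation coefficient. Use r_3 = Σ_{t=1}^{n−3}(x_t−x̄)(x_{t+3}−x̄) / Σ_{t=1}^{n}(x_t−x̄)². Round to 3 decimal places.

Mean x̄ = (19 + 19 + 19 + 12 + 8 + 8 + 9 + 1 + 1 − 4 − 9)/11 = 7.5455
Numerator Σ_{t=1}^{8}(x_t−x̄)(x_{t+3}−x̄) = 153.4711
Denominator Σ(x_t−x̄)² = 908.7273
r_3 = 153.4711 / 908.7273 = 0.169

0.169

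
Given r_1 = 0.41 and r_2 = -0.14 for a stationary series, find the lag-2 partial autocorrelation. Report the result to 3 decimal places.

-0.370

φ_{22} = (r_2 − r_1²) / (1 − r_1²)
r_1² = (0.41)² = 0.1681
Numerator = -0.14 − 0.1681 = -0.3081; denominator = 1 − 0.1681 = 0.8319
φ_{22} = -0.3081 / 0.8319 = -0.370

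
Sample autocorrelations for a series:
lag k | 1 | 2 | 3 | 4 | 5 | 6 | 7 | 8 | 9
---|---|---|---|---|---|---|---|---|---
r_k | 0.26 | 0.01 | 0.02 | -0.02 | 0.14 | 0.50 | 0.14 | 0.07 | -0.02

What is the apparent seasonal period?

The largest autocorrelation is r_6 = 0.50; the remaining lags stay at or below 0.26. The elevated value at lag 1 (0.26), dropping to 0.01 at lag 2, reflects decaying short-term dependence rather than seasonality.
The dominant spike at lag 6 indicates a seasonal period of 6.

6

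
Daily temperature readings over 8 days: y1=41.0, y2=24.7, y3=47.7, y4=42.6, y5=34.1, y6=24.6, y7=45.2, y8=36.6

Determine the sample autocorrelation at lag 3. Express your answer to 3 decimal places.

-0.051

Mean ȳ = (41.0 + 24.7 + 47.7 + 42.6 + 34.1 + 24.6 + 45.2 + 36.6)/8 = 37.0625
Deviations from mean: 3.9375, -12.3625, 10.6375, 5.5375, -2.9625, -12.4625, 8.1375, -0.4625
Numerator Σ_{t=1}^{5}(y_t−ȳ)(y_{t+3}−ȳ) = -27.7105
Denominator Σ(y_t−ȳ)² = 542.6788
r_3 = -27.7105 / 542.6788 = -0.051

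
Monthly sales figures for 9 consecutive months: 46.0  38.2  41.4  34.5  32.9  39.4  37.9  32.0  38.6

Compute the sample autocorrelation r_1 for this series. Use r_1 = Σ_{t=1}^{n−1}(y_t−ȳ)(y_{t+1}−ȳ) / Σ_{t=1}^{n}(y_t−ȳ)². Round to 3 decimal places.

-0.021

Mean ȳ = (46.0 + 38.2 + 41.4 + 34.5 + 32.9 + 39.4 + 37.9 + 32.0 + 38.6)/9 = 37.8778
Numerator Σ_{t=1}^{8}(y_t−ȳ)(y_{t+1}−ȳ) = -3.2505
Denominator Σ(y_t−ȳ)² = 152.0556
r_1 = -3.2505 / 152.0556 = -0.021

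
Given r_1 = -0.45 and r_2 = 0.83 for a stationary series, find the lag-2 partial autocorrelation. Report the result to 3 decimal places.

φ_{22} = (r_2 − r_1²) / (1 − r_1²)
r_1² = (-0.45)² = 0.2025
Numerator = 0.83 − 0.2025 = 0.6275; denominator = 1 − 0.2025 = 0.7975
φ_{22} = 0.6275 / 0.7975 = 0.787

0.787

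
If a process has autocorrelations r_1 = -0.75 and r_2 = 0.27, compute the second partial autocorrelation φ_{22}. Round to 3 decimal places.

-0.669

φ_{22} = (r_2 − r_1²) / (1 − r_1²)
r_1² = (-0.75)² = 0.5625
Numerator = 0.27 − 0.5625 = -0.2925; denominator = 1 − 0.5625 = 0.4375
φ_{22} = -0.2925 / 0.4375 = -0.669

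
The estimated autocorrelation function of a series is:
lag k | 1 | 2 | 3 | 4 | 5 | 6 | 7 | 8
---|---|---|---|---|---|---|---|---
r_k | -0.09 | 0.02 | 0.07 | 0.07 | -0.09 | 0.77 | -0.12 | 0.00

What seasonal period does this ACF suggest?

The largest autocorrelation is r_6 = 0.77; the remaining lags stay at or below 0.07.
The dominant spike at lag 6 indicates a seasonal period of 6.

6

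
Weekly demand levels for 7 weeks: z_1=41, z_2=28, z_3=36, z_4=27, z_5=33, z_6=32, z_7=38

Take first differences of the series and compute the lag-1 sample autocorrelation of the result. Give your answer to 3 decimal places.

First differences Δz: -13, 8, -9, 6, -1, 6
Mean of differences = -0.5000
Numerator Σ(Δz_t−Δz̄)(Δz_{t+1}−Δz̄) = -240.2500
Denominator Σ(Δz_t−Δz̄)² = 385.5000
r_1(Δz) = -240.2500 / 385.5000 = -0.623

-0.623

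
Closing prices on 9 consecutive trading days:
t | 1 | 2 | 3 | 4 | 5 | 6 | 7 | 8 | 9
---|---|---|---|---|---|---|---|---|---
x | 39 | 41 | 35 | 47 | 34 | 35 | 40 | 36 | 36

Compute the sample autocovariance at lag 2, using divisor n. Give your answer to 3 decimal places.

Mean x̄ = (39 + 41 + 35 + 47 + 34 + 35 + 40 + 36 + 36)/9 = 38.1111
Σ_{t=1}^{7}(x_t−x̄)(x_{t+2}−x̄) = 2.8642
γ_2 = 2.8642 / 9 = 0.318

0.318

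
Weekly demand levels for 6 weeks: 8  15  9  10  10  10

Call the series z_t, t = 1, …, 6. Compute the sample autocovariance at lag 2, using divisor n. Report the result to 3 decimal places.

0.352

Mean z̄ = (8 + 15 + 9 + 10 + 10 + 10)/6 = 10.3333
Deviations: -2.3333, 4.6667, -1.3333, -0.3333, -0.3333, -0.3333
Σ_{t=1}^{4}(z_t−z̄)(z_{t+2}−z̄) = 2.1111
γ_2 = 2.1111 / 6 = 0.352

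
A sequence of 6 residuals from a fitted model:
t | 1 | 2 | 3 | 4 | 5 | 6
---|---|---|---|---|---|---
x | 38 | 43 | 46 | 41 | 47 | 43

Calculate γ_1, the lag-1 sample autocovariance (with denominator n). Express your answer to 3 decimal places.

Mean x̄ = (38 + 43 + 46 + 41 + 47 + 43)/6 = 43.0000
Deviations: -5.0000, 0.0000, 3.0000, -2.0000, 4.0000, 0.0000
Σ_{t=1}^{5}(x_t−x̄)(x_{t+1}−x̄) = -14.0000
γ_1 = -14.0000 / 6 = -2.333

-2.333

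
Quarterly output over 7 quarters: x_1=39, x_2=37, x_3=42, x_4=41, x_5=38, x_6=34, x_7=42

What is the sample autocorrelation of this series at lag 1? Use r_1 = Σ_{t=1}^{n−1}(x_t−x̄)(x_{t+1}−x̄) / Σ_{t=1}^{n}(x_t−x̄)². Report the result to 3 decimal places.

-0.231

Mean x̄ = (39 + 37 + 42 + 41 + 38 + 34 + 42)/7 = 39.0000
Numerator Σ_{t=1}^{6}(x_t−x̄)(x_{t+1}−x̄) = -12.0000
Denominator Σ(x_t−x̄)² = 52.0000
r_1 = -12.0000 / 52.0000 = -0.231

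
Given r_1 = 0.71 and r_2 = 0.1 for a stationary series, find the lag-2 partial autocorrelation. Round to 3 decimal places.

-0.815

φ_{22} = (r_2 − r_1²) / (1 − r_1²)
r_1² = (0.71)² = 0.5041
Numerator = 0.1 − 0.5041 = -0.4041; denominator = 1 − 0.5041 = 0.4959
φ_{22} = -0.4041 / 0.4959 = -0.815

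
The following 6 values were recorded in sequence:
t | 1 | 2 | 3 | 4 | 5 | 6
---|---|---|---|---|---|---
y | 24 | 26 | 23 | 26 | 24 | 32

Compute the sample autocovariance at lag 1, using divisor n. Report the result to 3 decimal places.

-2.144

Mean ȳ = (24 + 26 + 23 + 26 + 24 + 32)/6 = 25.8333
Σ_{t=1}^{5}(y_t−ȳ)(y_{t+1}−ȳ) = -12.8611
γ_1 = -12.8611 / 6 = -2.144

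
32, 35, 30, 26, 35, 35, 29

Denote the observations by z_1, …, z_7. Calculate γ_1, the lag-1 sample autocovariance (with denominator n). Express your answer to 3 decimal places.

Mean z̄ = (32 + 35 + 30 + 26 + 35 + 35 + 29)/7 = 31.7143
Deviations: 0.2857, 3.2857, -1.7143, -5.7143, 3.2857, 3.2857, -2.7143
Σ_{t=1}^{6}(z_t−z̄)(z_{t+1}−z̄) = -11.7959
γ_1 = -11.7959 / 7 = -1.685

-1.685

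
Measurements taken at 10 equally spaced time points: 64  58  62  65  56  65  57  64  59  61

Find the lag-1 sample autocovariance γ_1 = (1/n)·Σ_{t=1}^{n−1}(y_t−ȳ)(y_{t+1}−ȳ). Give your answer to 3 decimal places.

-8.181

Mean ȳ = (64 + 58 + 62 + 65 + 56 + 65 + 57 + 64 + 59 + 61)/10 = 61.1000
Σ_{t=1}^{9}(y_t−ȳ)(y_{t+1}−ȳ) = -81.8100
γ_1 = -81.8100 / 10 = -8.181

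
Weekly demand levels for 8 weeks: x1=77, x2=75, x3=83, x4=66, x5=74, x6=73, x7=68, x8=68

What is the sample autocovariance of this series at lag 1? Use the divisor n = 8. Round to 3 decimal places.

-3.000

Mean x̄ = (77 + 75 + 83 + 66 + 74 + 73 + 68 + 68)/8 = 73.0000
Σ_{t=1}^{7}(x_t−x̄)(x_{t+1}−x̄) = -24.0000
γ_1 = -24.0000 / 8 = -3.000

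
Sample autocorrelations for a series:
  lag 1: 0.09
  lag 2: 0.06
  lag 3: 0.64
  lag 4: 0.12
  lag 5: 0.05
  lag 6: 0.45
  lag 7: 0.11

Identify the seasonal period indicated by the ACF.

The largest autocorrelation is r_3 = 0.64, with a weaker echo at lag 6 (0.45); the remaining lags stay at or below 0.12.
The dominant spike at lag 3 indicates a seasonal period of 3.

3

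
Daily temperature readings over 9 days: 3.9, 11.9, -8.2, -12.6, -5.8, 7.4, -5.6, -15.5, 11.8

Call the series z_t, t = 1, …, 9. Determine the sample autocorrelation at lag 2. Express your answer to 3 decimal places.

-0.480

Mean z̄ = (3.9 + 11.9 − 8.2 − 12.6 − 5.8 + 7.4 − 5.6 − 15.5 + 11.8)/9 = -1.4111
Σ(z_t−z̄)(z_{t+2}−z̄) = (-36.0565) + (-148.9365) + (29.7957) + (-98.5865) + (18.3846) + (-124.1388) + (-55.3399) = -414.8780
Denominator Σ(z_t−z̄)² = 864.1489
r_2 = -414.8780 / 864.1489 = -0.480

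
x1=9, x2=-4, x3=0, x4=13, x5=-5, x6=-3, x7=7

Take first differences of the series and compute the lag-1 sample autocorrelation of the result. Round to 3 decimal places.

-0.320

First differences Δx: -13, 4, 13, -18, 2, 10
Mean of differences = -0.3333
Numerator Σ(Δx_t−Δx̄)(Δx_{t+1}−Δx̄) = -249.7778
Denominator Σ(Δx_t−Δx̄)² = 781.3333
r_1(Δx) = -249.7778 / 781.3333 = -0.320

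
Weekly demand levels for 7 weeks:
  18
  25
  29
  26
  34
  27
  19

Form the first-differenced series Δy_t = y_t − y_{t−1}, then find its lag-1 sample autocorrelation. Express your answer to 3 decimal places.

-0.033

First differences Δy: 7, 4, -3, 8, -7, -8
Mean of differences = 0.1667
Numerator Σ(Δy_t−Δȳ)(Δy_{t+1}−Δȳ) = -8.3611
Denominator Σ(Δy_t−Δȳ)² = 250.8333
r_1(Δy) = -8.3611 / 250.8333 = -0.033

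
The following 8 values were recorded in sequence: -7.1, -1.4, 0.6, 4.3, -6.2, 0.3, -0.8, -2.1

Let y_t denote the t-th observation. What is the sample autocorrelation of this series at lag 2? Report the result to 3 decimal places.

Mean ȳ = (-7.1 − 1.4 + 0.6 + 4.3 − 6.2 + 0.3 − 0.8 − 2.1)/8 = -1.5500
Deviations from mean: -5.5500, 0.1500, 2.1500, 5.8500, -4.6500, 1.8500, 0.7500, -0.5500
Numerator Σ_{t=1}^{6}(y_t−ȳ)(y_{t+2}−ȳ) = -14.7350
Denominator Σ(y_t−ȳ)² = 95.5800
r_2 = -14.7350 / 95.5800 = -0.154

-0.154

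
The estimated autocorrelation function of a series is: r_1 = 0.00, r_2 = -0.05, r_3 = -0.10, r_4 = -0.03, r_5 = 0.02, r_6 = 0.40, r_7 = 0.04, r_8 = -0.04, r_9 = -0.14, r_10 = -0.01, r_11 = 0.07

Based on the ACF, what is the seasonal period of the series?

The largest autocorrelation is r_6 = 0.40; the remaining lags stay at or below 0.07.
The dominant spike at lag 6 indicates a seasonal period of 6.

6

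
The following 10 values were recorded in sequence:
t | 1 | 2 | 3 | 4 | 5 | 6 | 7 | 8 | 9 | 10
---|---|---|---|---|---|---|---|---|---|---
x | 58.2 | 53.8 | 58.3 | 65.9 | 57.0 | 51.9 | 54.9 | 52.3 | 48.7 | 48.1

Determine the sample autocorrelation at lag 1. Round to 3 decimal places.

0.421

Mean x̄ = (58.2 + 53.8 + 58.3 + 65.9 + 57.0 + 51.9 + 54.9 + 52.3 + 48.7 + 48.1)/10 = 54.9100
Numerator Σ_{t=1}^{9}(x_t−x̄)(x_{t+1}−x̄) = 105.0739
Denominator Σ(x_t−x̄)² = 249.5090
r_1 = 105.0739 / 249.5090 = 0.421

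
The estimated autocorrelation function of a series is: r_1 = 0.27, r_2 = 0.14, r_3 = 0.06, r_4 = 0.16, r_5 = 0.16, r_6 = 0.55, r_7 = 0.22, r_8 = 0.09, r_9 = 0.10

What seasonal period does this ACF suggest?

6

The largest autocorrelation is r_6 = 0.55; the remaining lags stay at or below 0.27. The elevated value at lag 1 (0.27), dropping to 0.14 at lag 2, reflects decaying short-term dependence rather than seasonality.
The dominant spike at lag 6 indicates a seasonal period of 6.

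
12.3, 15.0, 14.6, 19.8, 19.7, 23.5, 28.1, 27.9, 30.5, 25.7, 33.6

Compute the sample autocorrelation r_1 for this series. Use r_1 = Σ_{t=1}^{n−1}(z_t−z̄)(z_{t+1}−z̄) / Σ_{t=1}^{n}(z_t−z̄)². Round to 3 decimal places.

0.608

Mean z̄ = (12.3 + 15.0 + 14.6 + 19.8 + 19.7 + 23.5 + 28.1 + 27.9 + 30.5 + 25.7 + 33.6)/11 = 22.7909
Numerator Σ_{t=1}^{10}(z_t−z̄)(z_{t+1}−z̄) = 301.2463
Denominator Σ(z_t−z̄)² = 495.8691
r_1 = 301.2463 / 495.8691 = 0.608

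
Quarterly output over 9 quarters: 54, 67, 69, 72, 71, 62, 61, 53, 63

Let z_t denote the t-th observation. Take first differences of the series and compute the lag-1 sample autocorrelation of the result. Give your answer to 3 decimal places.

-0.025

First differences Δz: 13, 2, 3, -1, -9, -1, -8, 10
Mean of differences = 1.1250
Numerator Σ(Δz_t−Δz̄)(Δz_{t+1}−Δz̄) = -10.5156
Denominator Σ(Δz_t−Δz̄)² = 418.8750
r_1(Δz) = -10.5156 / 418.8750 = -0.025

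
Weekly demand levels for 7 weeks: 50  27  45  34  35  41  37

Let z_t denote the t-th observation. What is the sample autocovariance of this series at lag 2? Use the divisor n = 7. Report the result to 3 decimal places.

Mean z̄ = (50 + 27 + 45 + 34 + 35 + 41 + 37)/7 = 38.4286
Deviations: 11.5714, -11.4286, 6.5714, -4.4286, -3.4286, 2.5714, -1.4286
Σ_{t=1}^{5}(z_t−z̄)(z_{t+2}−z̄) = 97.6327
γ_2 = 97.6327 / 7 = 13.948

13.948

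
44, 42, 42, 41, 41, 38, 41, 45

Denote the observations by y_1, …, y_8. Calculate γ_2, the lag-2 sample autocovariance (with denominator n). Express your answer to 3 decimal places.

-1.078

Mean ȳ = (44 + 42 + 42 + 41 + 41 + 38 + 41 + 45)/8 = 41.7500
Σ_{t=1}^{6}(y_t−ȳ)(y_{t+2}−ȳ) = -8.6250
γ_2 = -8.6250 / 8 = -1.078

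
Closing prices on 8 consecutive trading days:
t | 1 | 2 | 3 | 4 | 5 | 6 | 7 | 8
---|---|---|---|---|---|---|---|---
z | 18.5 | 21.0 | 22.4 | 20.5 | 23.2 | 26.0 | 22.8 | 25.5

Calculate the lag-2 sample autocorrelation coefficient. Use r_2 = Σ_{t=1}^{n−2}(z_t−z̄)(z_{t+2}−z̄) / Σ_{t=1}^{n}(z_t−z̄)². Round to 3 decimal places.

Mean z̄ = (18.5 + 21.0 + 22.4 + 20.5 + 23.2 + 26.0 + 22.8 + 25.5)/8 = 22.4875
Numerator Σ_{t=1}^{6}(z_t−z̄)(z_{t+2}−z̄) = 7.0659
Denominator Σ(z_t−z̄)² = 44.0888
r_2 = 7.0659 / 44.0888 = 0.160

0.160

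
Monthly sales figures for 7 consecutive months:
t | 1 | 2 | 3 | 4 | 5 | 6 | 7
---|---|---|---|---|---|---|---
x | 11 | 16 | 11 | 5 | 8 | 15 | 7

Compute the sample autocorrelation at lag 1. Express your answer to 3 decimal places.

Mean x̄ = (11 + 16 + 11 + 5 + 8 + 15 + 7)/7 = 10.4286
Deviations from mean: 0.5714, 5.5714, 0.5714, -5.4286, -2.4286, 4.5714, -3.4286
Numerator Σ_{t=1}^{6}(x_t−x̄)(x_{t+1}−x̄) = -10.3265
Denominator Σ(x_t−x̄)² = 99.7143
r_1 = -10.3265 / 99.7143 = -0.104

-0.104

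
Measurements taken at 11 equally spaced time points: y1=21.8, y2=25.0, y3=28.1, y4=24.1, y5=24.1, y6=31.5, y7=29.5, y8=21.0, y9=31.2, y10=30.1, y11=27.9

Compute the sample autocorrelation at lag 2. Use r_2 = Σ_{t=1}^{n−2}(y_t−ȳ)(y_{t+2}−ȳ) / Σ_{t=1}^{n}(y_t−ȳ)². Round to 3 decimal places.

-0.394

Mean ȳ = (21.8 + 25.0 + 28.1 + 24.1 + 24.1 + 31.5 + 29.5 + 21.0 + 31.2 + 30.1 + 27.9)/11 = 26.7545
Numerator Σ_{t=1}^{9}(y_t−ȳ)(y_{t+2}−ȳ) = -54.7278
Denominator Σ(y_t−ȳ)² = 138.9673
r_2 = -54.7278 / 138.9673 = -0.394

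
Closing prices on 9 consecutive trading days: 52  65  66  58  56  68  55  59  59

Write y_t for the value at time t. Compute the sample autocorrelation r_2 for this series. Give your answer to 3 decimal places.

-0.341

Mean ȳ = (52 + 65 + 66 + 58 + 56 + 68 + 55 + 59 + 59)/9 = 59.7778
Σ(y_t−ȳ)(y_{t+2}−ȳ) = (-48.3951) + (-9.2840) + (-23.5062) + (-14.6173) + (18.0494) + (-6.3951) + (3.7160) = -80.4321
Denominator Σ(y_t−ȳ)² = 235.5556
r_2 = -80.4321 / 235.5556 = -0.341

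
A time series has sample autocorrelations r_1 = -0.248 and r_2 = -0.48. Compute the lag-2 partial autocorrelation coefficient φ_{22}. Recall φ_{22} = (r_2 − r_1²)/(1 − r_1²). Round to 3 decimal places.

φ_{22} = (r_2 − r_1²) / (1 − r_1²)
r_1² = (-0.248)² = 0.061504
Numerator = -0.48 − 0.0615 = -0.5415; denominator = 1 − 0.0615 = 0.9385
φ_{22} = -0.5415 / 0.9385 = -0.577

-0.577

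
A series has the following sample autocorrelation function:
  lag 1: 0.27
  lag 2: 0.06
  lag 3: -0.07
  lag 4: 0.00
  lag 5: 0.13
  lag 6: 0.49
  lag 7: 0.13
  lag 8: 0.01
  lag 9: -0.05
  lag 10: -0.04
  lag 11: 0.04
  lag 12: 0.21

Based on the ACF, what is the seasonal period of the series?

The largest autocorrelation is r_6 = 0.49; the remaining lags stay at or below 0.27. The elevated value at lag 1 (0.27), dropping to 0.06 at lag 2, reflects decaying short-term dependence rather than seasonality.
The dominant spike at lag 6 indicates a seasonal period of 6.

6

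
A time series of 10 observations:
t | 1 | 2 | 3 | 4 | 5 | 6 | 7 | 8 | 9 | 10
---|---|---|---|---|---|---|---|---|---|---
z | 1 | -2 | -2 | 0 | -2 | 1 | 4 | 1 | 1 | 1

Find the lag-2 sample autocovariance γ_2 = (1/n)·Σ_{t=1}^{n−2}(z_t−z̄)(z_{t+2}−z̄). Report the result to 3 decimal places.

-0.078

Mean z̄ = (1 − 2 − 2 + 0 − 2 + 1 + 4 + 1 + 1 + 1)/10 = 0.3000
Σ_{t=1}^{8}(z_t−z̄)(z_{t+2}−z̄) = -0.7800
γ_2 = -0.7800 / 10 = -0.078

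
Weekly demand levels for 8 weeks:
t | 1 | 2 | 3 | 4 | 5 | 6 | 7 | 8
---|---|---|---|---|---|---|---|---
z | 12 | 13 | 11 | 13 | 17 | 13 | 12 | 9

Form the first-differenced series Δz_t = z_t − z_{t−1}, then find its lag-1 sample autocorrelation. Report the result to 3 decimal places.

First differences Δz: 1, -2, 2, 4, -4, -1, -3
Mean of differences = -0.4286
Numerator Σ(Δz_t−Δz̄)(Δz_{t+1}−Δz̄) = -7.6122
Denominator Σ(Δz_t−Δz̄)² = 49.7143
r_1(Δz) = -7.6122 / 49.7143 = -0.153

-0.153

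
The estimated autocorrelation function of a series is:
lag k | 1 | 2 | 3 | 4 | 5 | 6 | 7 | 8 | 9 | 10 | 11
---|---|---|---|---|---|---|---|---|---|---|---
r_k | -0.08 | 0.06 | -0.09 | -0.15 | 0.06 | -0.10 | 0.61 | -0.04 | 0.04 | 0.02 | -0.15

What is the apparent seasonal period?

7

The largest autocorrelation is r_7 = 0.61; the remaining lags stay at or below 0.06.
The dominant spike at lag 7 indicates a seasonal period of 7.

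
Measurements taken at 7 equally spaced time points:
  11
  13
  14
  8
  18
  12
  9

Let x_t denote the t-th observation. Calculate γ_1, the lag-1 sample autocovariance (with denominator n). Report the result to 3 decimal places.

-4.534

Mean x̄ = (11 + 13 + 14 + 8 + 18 + 12 + 9)/7 = 12.1429
Σ_{t=1}^{6}(x_t−x̄)(x_{t+1}−x̄) = -31.7347
γ_1 = -31.7347 / 7 = -4.534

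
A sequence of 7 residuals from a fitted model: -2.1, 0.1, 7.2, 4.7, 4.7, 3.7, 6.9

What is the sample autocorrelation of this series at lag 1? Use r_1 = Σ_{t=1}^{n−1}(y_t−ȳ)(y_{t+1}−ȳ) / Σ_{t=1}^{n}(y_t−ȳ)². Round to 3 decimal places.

Mean ȳ = (-2.1 + 0.1 + 7.2 + 4.7 + 4.7 + 3.7 + 6.9)/7 = 3.6000
Deviations from mean: -5.7000, -3.5000, 3.6000, 1.1000, 1.1000, 0.1000, 3.3000
Σ(y_t−ȳ)(y_{t+1}−ȳ) = (19.9500) + (-12.6000) + (3.9600) + (1.2100) + (0.1100) + (0.3300) = 12.9600
Denominator Σ(y_t−ȳ)² = 71.0200
r_1 = 12.9600 / 71.0200 = 0.182

0.182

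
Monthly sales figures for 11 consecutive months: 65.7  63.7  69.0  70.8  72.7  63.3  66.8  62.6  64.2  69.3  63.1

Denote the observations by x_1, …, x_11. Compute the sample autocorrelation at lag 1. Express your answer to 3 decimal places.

0.031

Mean x̄ = (65.7 + 63.7 + 69.0 + 70.8 + 72.7 + 63.3 + 66.8 + 62.6 + 64.2 + 69.3 + 63.1)/11 = 66.4727
Numerator Σ_{t=1}^{10}(x_t−x̄)(x_{t+1}−x̄) = 3.7956
Denominator Σ(x_t−x̄)² = 121.8818
r_1 = 3.7956 / 121.8818 = 0.031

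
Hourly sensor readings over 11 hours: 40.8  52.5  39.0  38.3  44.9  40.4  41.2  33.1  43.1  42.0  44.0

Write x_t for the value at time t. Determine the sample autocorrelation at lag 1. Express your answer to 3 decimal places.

Mean x̄ = (40.8 + 52.5 + 39.0 + 38.3 + 44.9 + 40.4 + 41.2 + 33.1 + 43.1 + 42.0 + 44.0)/11 = 41.7545
Numerator Σ_{t=1}^{10}(x_t−x̄)(x_{t+1}−x̄) = -50.6793
Denominator Σ(x_t−x̄)² = 229.7473
r_1 = -50.6793 / 229.7473 = -0.221

-0.221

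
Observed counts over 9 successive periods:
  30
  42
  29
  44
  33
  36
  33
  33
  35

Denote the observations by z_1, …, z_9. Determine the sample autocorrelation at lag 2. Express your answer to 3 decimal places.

Mean z̄ = (30 + 42 + 29 + 44 + 33 + 36 + 33 + 33 + 35)/9 = 35.0000
Σ(z_t−z̄)(z_{t+2}−z̄) = (30.0000) + (63.0000) + (12.0000) + (9.0000) + (4.0000) + (-2.0000) + (0.0000) = 116.0000
Denominator Σ(z_t−z̄)² = 204.0000
r_2 = 116.0000 / 204.0000 = 0.569

0.569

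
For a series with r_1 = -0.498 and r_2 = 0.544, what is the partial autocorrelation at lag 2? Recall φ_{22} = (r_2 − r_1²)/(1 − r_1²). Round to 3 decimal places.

φ_{22} = (r_2 − r_1²) / (1 − r_1²)
r_1² = (-0.498)² = 0.248004
Numerator = 0.544 − 0.2480 = 0.2960; denominator = 1 − 0.2480 = 0.7520
φ_{22} = 0.2960 / 0.7520 = 0.394

0.394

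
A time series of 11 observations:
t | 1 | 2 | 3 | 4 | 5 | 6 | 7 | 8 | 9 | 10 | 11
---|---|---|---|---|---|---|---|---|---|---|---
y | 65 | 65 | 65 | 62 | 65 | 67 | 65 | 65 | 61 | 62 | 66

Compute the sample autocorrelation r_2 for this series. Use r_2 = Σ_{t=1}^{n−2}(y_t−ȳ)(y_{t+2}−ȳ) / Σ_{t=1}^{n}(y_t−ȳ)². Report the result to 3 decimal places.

Mean ȳ = (65 + 65 + 65 + 62 + 65 + 67 + 65 + 65 + 61 + 62 + 66)/11 = 64.3636
Numerator Σ_{t=1}^{9}(y_t−ȳ)(y_{t+2}−ȳ) = -13.9917
Denominator Σ(y_t−ȳ)² = 34.5455
r_2 = -13.9917 / 34.5455 = -0.405

-0.405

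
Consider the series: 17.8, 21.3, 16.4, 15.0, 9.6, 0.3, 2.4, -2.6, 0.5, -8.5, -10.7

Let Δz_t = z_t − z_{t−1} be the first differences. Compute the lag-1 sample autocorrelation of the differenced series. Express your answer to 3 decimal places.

First differences Δz: 3.5, -4.9, -1.4, -5.4, -9.3, 2.1, -5.0, 3.1, -9.0, -2.2
Mean of differences = -2.8500
Numerator Σ(Δz_t−Δz̄)(Δz_{t+1}−Δz̄) = -99.1925
Denominator Σ(Δz_t−Δz̄)² = 197.5050
r_1(Δz) = -99.1925 / 197.5050 = -0.502

-0.502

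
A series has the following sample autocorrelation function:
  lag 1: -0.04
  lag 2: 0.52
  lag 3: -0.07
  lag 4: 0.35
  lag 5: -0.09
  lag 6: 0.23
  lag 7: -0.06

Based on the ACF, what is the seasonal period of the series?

The largest autocorrelation is r_2 = 0.52, with weaker echoes at lags 4 (0.35) and 6 (0.23); the remaining lags stay at or below -0.04.
The dominant spike at lag 2 indicates a seasonal period of 2.

2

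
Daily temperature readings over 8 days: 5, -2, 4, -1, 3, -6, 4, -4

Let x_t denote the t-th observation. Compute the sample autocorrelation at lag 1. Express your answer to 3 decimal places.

Mean x̄ = (5 − 2 + 4 − 1 + 3 − 6 + 4 − 4)/8 = 0.3750
Deviations from mean: 4.6250, -2.3750, 3.6250, -1.3750, 2.6250, -6.3750, 3.6250, -4.3750
Numerator Σ_{t=1}^{7}(x_t−x̄)(x_{t+1}−x̄) = -83.8906
Denominator Σ(x_t−x̄)² = 121.8750
r_1 = -83.8906 / 121.8750 = -0.688

-0.688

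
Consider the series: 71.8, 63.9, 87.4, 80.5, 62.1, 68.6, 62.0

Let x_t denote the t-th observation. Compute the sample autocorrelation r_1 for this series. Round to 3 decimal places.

Mean x̄ = (71.8 + 63.9 + 87.4 + 80.5 + 62.1 + 68.6 + 62.0)/7 = 70.9000
Σ(x_t−x̄)(x_{t+1}−x̄) = (-6.3000) + (-115.5000) + (158.4000) + (-84.4800) + (20.2400) + (20.4700) = -7.1700
Denominator Σ(x_t−x̄)² = 576.1600
r_1 = -7.1700 / 576.1600 = -0.012

-0.012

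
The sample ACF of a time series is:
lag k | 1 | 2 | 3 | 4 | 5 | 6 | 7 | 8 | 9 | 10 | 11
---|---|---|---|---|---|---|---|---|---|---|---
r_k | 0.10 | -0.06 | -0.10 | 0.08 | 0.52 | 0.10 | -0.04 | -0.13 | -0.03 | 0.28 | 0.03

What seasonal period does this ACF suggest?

5

The largest autocorrelation is r_5 = 0.52, with a weaker echo at lag 10 (0.28); the remaining lags stay at or below 0.10.
The dominant spike at lag 5 indicates a seasonal period of 5.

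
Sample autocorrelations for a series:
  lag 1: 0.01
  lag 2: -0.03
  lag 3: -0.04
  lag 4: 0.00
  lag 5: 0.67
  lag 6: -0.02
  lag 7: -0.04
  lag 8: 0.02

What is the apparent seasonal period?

The largest autocorrelation is r_5 = 0.67; the remaining lags stay at or below 0.02.
The dominant spike at lag 5 indicates a seasonal period of 5.

5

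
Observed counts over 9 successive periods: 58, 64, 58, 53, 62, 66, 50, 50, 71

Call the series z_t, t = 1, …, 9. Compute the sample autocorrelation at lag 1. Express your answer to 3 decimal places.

Mean z̄ = (58 + 64 + 58 + 53 + 62 + 66 + 50 + 50 + 71)/9 = 59.1111
Numerator Σ_{t=1}^{8}(z_t−z̄)(z_{t+1}−z̄) = -89.9012
Denominator Σ(z_t−z̄)² = 426.8889
r_1 = -89.9012 / 426.8889 = -0.211

-0.211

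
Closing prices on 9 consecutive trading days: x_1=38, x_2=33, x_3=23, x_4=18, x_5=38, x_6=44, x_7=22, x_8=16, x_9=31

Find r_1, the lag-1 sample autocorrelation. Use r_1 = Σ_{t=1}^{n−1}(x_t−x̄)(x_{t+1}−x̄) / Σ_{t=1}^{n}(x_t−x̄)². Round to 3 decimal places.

Mean x̄ = (38 + 33 + 23 + 18 + 38 + 44 + 22 + 16 + 31)/9 = 29.2222
Numerator Σ_{t=1}^{8}(x_t−x̄)(x_{t+1}−x̄) = 75.9506
Denominator Σ(x_t−x̄)² = 781.5556
r_1 = 75.9506 / 781.5556 = 0.097

0.097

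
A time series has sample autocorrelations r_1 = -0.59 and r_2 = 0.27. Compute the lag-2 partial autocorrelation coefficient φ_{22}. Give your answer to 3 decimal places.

φ_{22} = (r_2 − r_1²) / (1 − r_1²)
r_1² = (-0.59)² = 0.3481
Numerator = 0.27 − 0.3481 = -0.0781; denominator = 1 − 0.3481 = 0.6519
φ_{22} = -0.0781 / 0.6519 = -0.120

-0.120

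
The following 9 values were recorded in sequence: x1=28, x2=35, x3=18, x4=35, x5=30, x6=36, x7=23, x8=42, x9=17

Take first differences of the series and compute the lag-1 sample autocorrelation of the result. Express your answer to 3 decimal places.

First differences Δx: 7, -17, 17, -5, 6, -13, 19, -25
Mean of differences = -1.3750
Numerator Σ(Δx_t−Δx̄)(Δx_{t+1}−Δx̄) = -1315.2656
Denominator Σ(Δx_t−Δx̄)² = 1827.8750
r_1(Δx) = -1315.2656 / 1827.8750 = -0.720

-0.720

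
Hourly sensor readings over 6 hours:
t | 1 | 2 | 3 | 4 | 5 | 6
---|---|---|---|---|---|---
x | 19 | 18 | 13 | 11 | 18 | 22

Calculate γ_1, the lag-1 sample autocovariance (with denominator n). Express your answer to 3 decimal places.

3.273

Mean x̄ = (19 + 18 + 13 + 11 + 18 + 22)/6 = 16.8333
Deviations: 2.1667, 1.1667, -3.8333, -5.8333, 1.1667, 5.1667
Σ_{t=1}^{5}(x_t−x̄)(x_{t+1}−x̄) = 19.6389
γ_1 = 19.6389 / 6 = 3.273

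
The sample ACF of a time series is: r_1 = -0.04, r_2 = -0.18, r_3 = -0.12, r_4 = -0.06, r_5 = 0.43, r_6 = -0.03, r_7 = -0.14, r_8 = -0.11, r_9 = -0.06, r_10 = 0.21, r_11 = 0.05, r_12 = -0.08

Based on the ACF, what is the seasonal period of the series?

The largest autocorrelation is r_5 = 0.43, with a weaker echo at lag 10 (0.21); the remaining lags stay at or below 0.05.
The dominant spike at lag 5 indicates a seasonal period of 5.

5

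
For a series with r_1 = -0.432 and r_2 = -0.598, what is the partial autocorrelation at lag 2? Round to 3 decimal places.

φ_{22} = (r_2 − r_1²) / (1 − r_1²)
r_1² = (-0.432)² = 0.186624
Numerator = -0.598 − 0.1866 = -0.7846; denominator = 1 − 0.1866 = 0.8134
φ_{22} = -0.7846 / 0.8134 = -0.965

-0.965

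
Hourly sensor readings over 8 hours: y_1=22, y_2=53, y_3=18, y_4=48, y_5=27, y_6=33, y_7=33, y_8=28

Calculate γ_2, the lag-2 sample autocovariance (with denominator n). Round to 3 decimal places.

69.172

Mean ȳ = (22 + 53 + 18 + 48 + 27 + 33 + 33 + 28)/8 = 32.7500
Σ_{t=1}^{6}(y_t−ȳ)(y_{t+2}−ȳ) = 553.3750
γ_2 = 553.3750 / 8 = 69.172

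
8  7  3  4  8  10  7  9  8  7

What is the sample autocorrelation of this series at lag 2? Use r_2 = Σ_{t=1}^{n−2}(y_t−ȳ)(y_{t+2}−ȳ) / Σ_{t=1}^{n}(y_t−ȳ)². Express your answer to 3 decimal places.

-0.267

Mean ȳ = (8 + 7 + 3 + 4 + 8 + 10 + 7 + 9 + 8 + 7)/10 = 7.1000
Numerator Σ_{t=1}^{8}(y_t−ȳ)(y_{t+2}−ȳ) = -10.9200
Denominator Σ(y_t−ȳ)² = 40.9000
r_2 = -10.9200 / 40.9000 = -0.267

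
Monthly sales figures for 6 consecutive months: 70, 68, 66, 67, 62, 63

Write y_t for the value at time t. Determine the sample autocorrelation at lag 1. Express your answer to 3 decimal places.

Mean ȳ = (70 + 68 + 66 + 67 + 62 + 63)/6 = 66.0000
Σ(y_t−ȳ)(y_{t+1}−ȳ) = (8.0000) + (0.0000) + (0.0000) + (-4.0000) + (12.0000) = 16.0000
Denominator Σ(y_t−ȳ)² = 46.0000
r_1 = 16.0000 / 46.0000 = 0.348

0.348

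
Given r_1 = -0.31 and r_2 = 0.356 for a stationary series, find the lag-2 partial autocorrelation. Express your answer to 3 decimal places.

0.288

φ_{22} = (r_2 − r_1²) / (1 − r_1²)
r_1² = (-0.31)² = 0.0961
Numerator = 0.356 − 0.0961 = 0.2599; denominator = 1 − 0.0961 = 0.9039
φ_{22} = 0.2599 / 0.9039 = 0.288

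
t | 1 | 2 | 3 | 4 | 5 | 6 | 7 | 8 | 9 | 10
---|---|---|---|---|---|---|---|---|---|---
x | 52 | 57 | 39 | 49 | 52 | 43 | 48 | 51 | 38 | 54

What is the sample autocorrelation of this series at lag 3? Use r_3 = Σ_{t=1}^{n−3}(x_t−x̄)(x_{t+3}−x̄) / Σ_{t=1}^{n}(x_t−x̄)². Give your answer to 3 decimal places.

0.403

Mean x̄ = (52 + 57 + 39 + 49 + 52 + 43 + 48 + 51 + 38 + 54)/10 = 48.3000
Σ(x_t−x̄)(x_{t+3}−x̄) = (2.5900) + (32.1900) + (49.2900) + (-0.2100) + (9.9900) + (54.5900) + (-1.7100) = 146.7300
Denominator Σ(x_t−x̄)² = 364.1000
r_3 = 146.7300 / 364.1000 = 0.403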